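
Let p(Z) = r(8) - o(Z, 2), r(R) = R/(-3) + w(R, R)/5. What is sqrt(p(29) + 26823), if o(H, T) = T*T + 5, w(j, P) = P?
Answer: sqrt(6032910)/15 ≈ 163.75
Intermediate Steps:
o(H, T) = 5 + T**2 (o(H, T) = T**2 + 5 = 5 + T**2)
r(R) = -2*R/15 (r(R) = R/(-3) + R/5 = R*(-1/3) + R*(1/5) = -R/3 + R/5 = -2*R/15)
p(Z) = -151/15 (p(Z) = -2/15*8 - (5 + 2**2) = -16/15 - (5 + 4) = -16/15 - 1*9 = -16/15 - 9 = -151/15)
sqrt(p(29) + 26823) = sqrt(-151/15 + 26823) = sqrt(402194/15) = sqrt(6032910)/15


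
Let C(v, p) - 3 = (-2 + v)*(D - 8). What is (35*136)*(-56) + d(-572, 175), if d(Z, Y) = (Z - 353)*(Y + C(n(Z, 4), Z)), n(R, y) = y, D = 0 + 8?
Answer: -431210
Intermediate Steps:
D = 8
C(v, p) = 3 (C(v, p) = 3 + (-2 + v)*(8 - 8) = 3 + (-2 + v)*0 = 3 + 0 = 3)
d(Z, Y) = (-353 + Z)*(3 + Y) (d(Z, Y) = (Z - 353)*(Y + 3) = (-353 + Z)*(3 + Y))
(35*136)*(-56) + d(-572, 175) = (35*136)*(-56) + (-1059 - 353*175 + 3*(-572) + 175*(-572)) = 4760*(-56) + (-1059 - 61775 - 1716 - 100100) = -266560 - 164650 = -431210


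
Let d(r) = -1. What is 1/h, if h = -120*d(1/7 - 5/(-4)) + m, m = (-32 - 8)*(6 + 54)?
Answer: -1/2280 ≈ -0.00043860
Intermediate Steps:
m = -2400 (m = -40*60 = -2400)
h = -2280 (h = -120*(-1) - 2400 = 120 - 2400 = -2280)
1/h = 1/(-2280) = -1/2280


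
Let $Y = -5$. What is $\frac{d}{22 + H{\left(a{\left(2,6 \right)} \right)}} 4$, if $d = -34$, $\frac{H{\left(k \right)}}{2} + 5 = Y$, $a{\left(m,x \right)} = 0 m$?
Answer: $-68$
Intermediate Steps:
$a{\left(m,x \right)} = 0$
$H{\left(k \right)} = -20$ ($H{\left(k \right)} = -10 + 2 \left(-5\right) = -10 - 10 = -20$)
$\frac{d}{22 + H{\left(a{\left(2,6 \right)} \right)}} 4 = - \frac{34}{22 - 20} \cdot 4 = - \frac{34}{2} \cdot 4 = \left(-34\right) \frac{1}{2} \cdot 4 = \left(-17\right) 4 = -68$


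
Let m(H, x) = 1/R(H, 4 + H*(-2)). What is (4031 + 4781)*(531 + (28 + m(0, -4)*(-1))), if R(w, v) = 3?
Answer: 14768912/3 ≈ 4.9230e+6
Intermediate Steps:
m(H, x) = 1/3
(4031 + 4781)*(531 + (28 + m(0, -4)*(-1))) = (4031 + 4781)*(531 + (28 + (1/3)*(-1))) = 8812*(531 + (28 - 1/3)) = 8812*(531 + 83/3) = 8812*(1676/3) = 14768912/3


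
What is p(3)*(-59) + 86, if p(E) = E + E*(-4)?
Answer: 617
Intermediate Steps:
p(E) = -3*E (p(E) = E - 4*E = -3*E)
p(3)*(-59) + 86 = -3*3*(-59) + 86 = -9*(-59) + 86 = 531 + 86 = 617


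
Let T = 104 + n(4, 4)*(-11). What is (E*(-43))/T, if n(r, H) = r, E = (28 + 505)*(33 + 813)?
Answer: -3231579/10 ≈ -3.2316e+5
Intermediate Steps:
E = 450918 (E = 533*846 = 450918)
T = 60 (T = 104 + 4*(-11) = 104 - 44 = 60)
(E*(-43))/T = (450918*(-43))/60 = -19389474*1/60 = -3231579/10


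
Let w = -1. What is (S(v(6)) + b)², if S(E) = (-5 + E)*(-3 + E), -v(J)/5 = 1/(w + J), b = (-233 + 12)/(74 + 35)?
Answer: 5736025/11881 ≈ 482.79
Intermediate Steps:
b = -221/109 ≈ -2.0275
v(J) = -5/(-1 + J)
(S(v(6)) + b)² = ((15 + (-5/(-1 + 6))² - (-40)/(-1 + 6)) - 221/109)² = ((15 + (-5/5)² - (-40)/5) - 221/109)² = ((15 + (-5*⅕)² - (-40)/5) - 221/109)² = ((15 + (-1)² - 8*(-1)) - 221/109)² = ((15 + 1 + 8) - 221/109)² = (24 - 221/109)² = (2395/109)² = 5736025/11881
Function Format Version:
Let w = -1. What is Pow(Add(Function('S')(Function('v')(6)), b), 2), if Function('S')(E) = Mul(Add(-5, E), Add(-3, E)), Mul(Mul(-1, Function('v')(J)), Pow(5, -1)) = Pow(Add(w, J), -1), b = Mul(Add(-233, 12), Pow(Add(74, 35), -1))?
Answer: Rational(5736025, 11881) ≈ 482.79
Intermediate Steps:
b = Rational(-221, 109) (b = Mul(-221, Pow(109, -1)) = Mul(-221, Rational(1, 109)) = Rational(-221, 109) ≈ -2.0275)
Function('v')(J) = Mul(-5, Pow(Add(-1, J), -1))
Pow(Add(Function('S')(Function('v')(6)), b), 2) = Pow(Add(Add(15, Pow(Mul(-5, Pow(Add(-1, 6), -1)), 2), Mul(-8, Mul(-5, Pow(Add(-1, 6), -1)))), Rational(-221, 109)), 2) = Pow(Add(Add(15, Pow(Mul(-5, Pow(5, -1)), 2), Mul(-8, Mul(-5, Pow(5, -1)))), Rational(-221, 109)), 2) = Pow(Add(Add(15, Pow(Mul(-5, Rational(1, 5)), 2), Mul(-8, Mul(-5, Rational(1, 5)))), Rational(-221, 109)), 2) = Pow(Add(Add(15, Pow(-1, 2), Mul(-8, -1)), Rational(-221, 109)), 2) = Pow(Add(Add(15, 1, 8), Rational(-221, 109)), 2) = Pow(Add(24, Rational(-221, 109)), 2) = Pow(Rational(2395, 109), 2) = Rational(5736025, 11881)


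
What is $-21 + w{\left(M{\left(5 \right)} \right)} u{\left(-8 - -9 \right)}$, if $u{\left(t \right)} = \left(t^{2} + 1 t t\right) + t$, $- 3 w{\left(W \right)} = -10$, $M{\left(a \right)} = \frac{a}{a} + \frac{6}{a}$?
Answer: $-11$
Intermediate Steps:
$M{\left(a \right)} = 1 + \frac{6}{a}$
$w{\left(W \right)} = \frac{10}{3}$ ($w{\left(W \right)} = \left(- \frac{1}{3}\right) \left(-10\right) = \frac{10}{3}$)
$u{\left(t \right)} = t + 2 t^{2}$ ($u{\left(t \right)} = \left(t^{2} + t t\right) + t = \left(t^{2} + t^{2}\right) + t = 2 t^{2} + t = t + 2 t^{2}$)
$-21 + w{\left(M{\left(5 \right)} \right)} u{\left(-8 - -9 \right)} = -21 + \frac{10 \left(-8 - -9\right) \left(1 + 2 \left(-8 - -9\right)\right)}{3} = -21 + \frac{10 \left(-8 + 9\right) \left(1 + 2 \left(-8 + 9\right)\right)}{3} = -21 + \frac{10 \cdot 1 \left(1 + 2 \cdot 1\right)}{3} = -21 + \frac{10 \cdot 1 \left(1 + 2\right)}{3} = -21 + \frac{10 \cdot 1 \cdot 3}{3} = -21 + \frac{10}{3} \cdot 3 = -21 + 10 = -11$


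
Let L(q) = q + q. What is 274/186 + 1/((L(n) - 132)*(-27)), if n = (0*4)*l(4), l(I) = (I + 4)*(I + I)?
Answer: 162787/110484 ≈ 1.4734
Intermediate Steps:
l(I) = 2*I*(4 + I) (l(I) = (4 + I)*(2*I) = 2*I*(4 + I))
n = 0 (n = (0*4)*(2*4*(4 + 4)) = 0*(2*4*8) = 0*64 = 0)
L(q) = 2*q
274/186 + 1/((L(n) - 132)*(-27)) = 274/186 + 1/((2*0 - 132)*(-27)) = 274*(1/186) - 1/27/(0 - 132) = 137/93 - 1/27/(-132) = 137/93 - 1/132*(-1/27) = 137/93 + 1/3564 = 162787/110484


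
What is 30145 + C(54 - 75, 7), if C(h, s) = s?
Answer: 30152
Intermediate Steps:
30145 + C(54 - 75, 7) = 30145 + 7 = 30152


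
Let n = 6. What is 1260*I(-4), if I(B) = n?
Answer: 7560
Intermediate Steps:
I(B) = 6
1260*I(-4) = 1260*6 = 7560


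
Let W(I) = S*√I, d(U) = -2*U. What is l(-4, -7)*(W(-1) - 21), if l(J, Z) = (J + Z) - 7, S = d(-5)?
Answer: 378 - 180*I ≈ 378.0 - 180.0*I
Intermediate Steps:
S = 10 (S = -2*(-5) = 10)
W(I) = 10*√I
l(J, Z) = -7 + J + Z
l(-4, -7)*(W(-1) - 21) = (-7 - 4 - 7)*(10*√(-1) - 21) = -18*(10*I - 21) = -18*(-21 + 10*I) = 378 - 180*I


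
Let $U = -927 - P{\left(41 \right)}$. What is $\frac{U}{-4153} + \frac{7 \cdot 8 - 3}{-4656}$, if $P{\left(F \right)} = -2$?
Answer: $\frac{4086691}{19336368} \approx 0.21135$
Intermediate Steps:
$U = -925$ ($U = -927 - -2 = -927 + 2 = -925$)
$\frac{U}{-4153} + \frac{7 \cdot 8 - 3}{-4656} = - \frac{925}{-4153} + \frac{7 \cdot 8 - 3}{-4656} = \left(-925\right) \left(- \frac{1}{4153}\right) + \left(56 - 3\right) \left(- \frac{1}{4656}\right) = \frac{925}{4153} + 53 \left(- \frac{1}{4656}\right) = \frac{925}{4153} - \frac{53}{4656} = \frac{4086691}{19336368}$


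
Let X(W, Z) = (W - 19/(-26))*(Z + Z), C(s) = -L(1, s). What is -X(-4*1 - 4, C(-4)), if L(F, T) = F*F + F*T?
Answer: 567/13 ≈ 43.615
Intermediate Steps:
L(F, T) = F² + F*T
C(s) = -1 - s (C(s) = -(1 + s) = -1 - s)
X(W, Z) = 2*Z*(19/26 + W) (X(W, Z) = (W - 19*(-1/26))*(2*Z) = (W + 19/26)*(2*Z) = (19/26 + W)*(2*Z) = 2*Z*(19/26 + W))
-X(-4*1 - 4, C(-4)) = -(-1 - 1*(-4))*(19 + 26*(-4*1 - 4))/13 = -(-1 + 4)*(19 + 26*(-4 - 4))/13 = -3*(19 + 26*(-8))/13 = -3*(19 - 208)/13 = -3*(-189)/13 = -1*(-567/13) = 567/13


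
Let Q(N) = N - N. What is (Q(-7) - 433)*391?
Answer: -169303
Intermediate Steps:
Q(N) = 0
(Q(-7) - 433)*391 = (0 - 433)*391 = -433*391 = -169303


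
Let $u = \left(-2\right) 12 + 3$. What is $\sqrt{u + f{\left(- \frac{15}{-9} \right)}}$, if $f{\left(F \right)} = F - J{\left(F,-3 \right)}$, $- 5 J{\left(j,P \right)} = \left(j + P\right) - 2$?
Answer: $2 i \sqrt{5} \approx 4.4721 i$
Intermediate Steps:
$J{\left(j,P \right)} = \frac{2}{5} - \frac{P}{5} - \frac{j}{5}$ ($J{\left(j,P \right)} = - \frac{\left(j + P\right) - 2}{5} = - \frac{\left(P + j\right) - 2}{5} = - \frac{-2 + P + j}{5} = \frac{2}{5} - \frac{P}{5} - \frac{j}{5}$)
$u = -21$ ($u = -24 + 3 = -21$)
$f{\left(F \right)} = -1 + \frac{6 F}{5}$ ($f{\left(F \right)} = F - \left(\frac{2}{5} - - \frac{3}{5} - \frac{F}{5}\right) = F - \left(\frac{2}{5} + \frac{3}{5} - \frac{F}{5}\right) = F - \left(1 - \frac{F}{5}\right) = F + \left(-1 + \frac{F}{5}\right) = -1 + \frac{6 F}{5}$)
$\sqrt{u + f{\left(- \frac{15}{-9} \right)}} = \sqrt{-21 - \left(1 - \frac{6 \left(- \frac{15}{-9}\right)}{5}\right)} = \sqrt{-21 - \left(1 - \frac{6 \left(\left(-15\right) \left(- \frac{1}{9}\right)\right)}{5}\right)} = \sqrt{-21 + \left(-1 + \frac{6}{5} \cdot \frac{5}{3}\right)} = \sqrt{-21 + \left(-1 + 2\right)} = \sqrt{-21 + 1} = \sqrt{-20} = 2 i \sqrt{5}$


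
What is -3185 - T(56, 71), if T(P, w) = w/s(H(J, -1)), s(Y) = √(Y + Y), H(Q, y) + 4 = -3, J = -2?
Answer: -3185 + 71*I*√14/14 ≈ -3185.0 + 18.976*I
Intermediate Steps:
H(Q, y) = -7 (H(Q, y) = -4 - 3 = -7)
s(Y) = √2*√Y (s(Y) = √(2*Y) = √2*√Y)
T(P, w) = -I*w*√14/14 (T(P, w) = w/((√2*√(-7))) = w/((√2*(I*√7))) = w/((I*√14)) = w*(-I*√14/14) = -I*w*√14/14)
-3185 - T(56, 71) = -3185 - (-1)*I*71*√14/14 = -3185 - (-71)*I*√14/14 = -3185 + 71*I*√14/14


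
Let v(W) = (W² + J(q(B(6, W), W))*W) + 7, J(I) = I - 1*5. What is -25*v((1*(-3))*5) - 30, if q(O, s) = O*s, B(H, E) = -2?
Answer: 3545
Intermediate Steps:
J(I) = -5 + I (J(I) = I - 5 = -5 + I)
v(W) = 7 + W² + W*(-5 - 2*W) (v(W) = (W² + (-5 - 2*W)*W) + 7 = (W² + W*(-5 - 2*W)) + 7 = 7 + W² + W*(-5 - 2*W))
-25*v((1*(-3))*5) - 30 = -25*(7 - ((1*(-3))*5)² - 5*1*(-3)*5) - 30 = -25*(7 - (-3*5)² - (-15)*5) - 30 = -25*(7 - 1*(-15)² - 5*(-15)) - 30 = -25*(7 - 1*225 + 75) - 30 = -25*(7 - 225 + 75) - 30 = -25*(-143) - 30 = 3575 - 30 = 3545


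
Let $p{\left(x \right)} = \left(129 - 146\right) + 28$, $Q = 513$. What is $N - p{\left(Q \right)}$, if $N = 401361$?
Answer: $401350$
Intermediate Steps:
$p{\left(x \right)} = 11$ ($p{\left(x \right)} = -17 + 28 = 11$)
$N - p{\left(Q \right)} = 401361 - 11 = 401350$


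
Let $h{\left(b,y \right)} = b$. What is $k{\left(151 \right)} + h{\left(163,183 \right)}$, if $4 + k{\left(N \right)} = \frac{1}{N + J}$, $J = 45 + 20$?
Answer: $\frac{34345}{216} \approx 159.0$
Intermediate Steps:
$J = 65$
$k{\left(N \right)} = -4 + \frac{1}{65 + N}$ ($k{\left(N \right)} = -4 + \frac{1}{N + 65} = -4 + \frac{1}{65 + N}$)
$k{\left(151 \right)} + h{\left(163,183 \right)} = \frac{-259 - 604}{65 + 151} + 163 = \frac{-259 - 604}{216} + 163 = \frac{1}{216} \left(-863\right) + 163 = - \frac{863}{216} + 163 = \frac{34345}{216}$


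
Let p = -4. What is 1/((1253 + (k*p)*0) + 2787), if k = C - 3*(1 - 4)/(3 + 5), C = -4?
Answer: 1/4040 ≈ 0.00024752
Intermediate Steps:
k = -23/8 (k = -4 - 3*(1 - 4)/(3 + 5) = -4 - (-9)/8 = -4 - 3*(-3/8) = -4 + 9/8 = -23/8 ≈ -2.8750)
1/((1253 + (k*p)*0) + 2787) = 1/((1253 - 23/8*(-4)*0) + 2787) = 1/((1253 + (23/2)*0) + 2787) = 1/((1253 + 0) + 2787) = 1/(1253 + 2787) = 1/4040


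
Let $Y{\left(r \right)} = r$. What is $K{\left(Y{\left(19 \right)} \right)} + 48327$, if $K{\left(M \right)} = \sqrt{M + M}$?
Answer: $48327 + \sqrt{38} \approx 48333.0$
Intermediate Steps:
$K{\left(M \right)} = \sqrt{2} \sqrt{M}$ ($K{\left(M \right)} = \sqrt{2 M} = \sqrt{2} \sqrt{M}$)
$K{\left(Y{\left(19 \right)} \right)} + 48327 = \sqrt{2} \sqrt{19} + 48327 = \sqrt{38} + 48327 = 48327 + \sqrt{38}$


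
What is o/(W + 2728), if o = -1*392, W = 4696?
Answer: -49/928 ≈ -0.052802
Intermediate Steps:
o = -392
o/(W + 2728) = -392/(4696 + 2728) = -392/7424 = -392*1/7424 = -49/928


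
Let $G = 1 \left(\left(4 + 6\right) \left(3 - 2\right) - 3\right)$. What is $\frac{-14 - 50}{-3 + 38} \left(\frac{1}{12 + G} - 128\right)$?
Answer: $\frac{155584}{665} \approx 233.96$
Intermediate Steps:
$G = 7$ ($G = 1 \left(10 \cdot 1 - 3\right) = 1 \left(10 - 3\right) = 1 \cdot 7 = 7$)
$\frac{-14 - 50}{-3 + 38} \left(\frac{1}{12 + G} - 128\right) = \frac{-14 - 50}{-3 + 38} \left(\frac{1}{12 + 7} - 128\right) = - \frac{64}{35} \left(\frac{1}{19} - 128\right) = \left(-64\right) \frac{1}{35} \left(\frac{1}{19} - 128\right) = \left(- \frac{64}{35}\right) \left(- \frac{2431}{19}\right) = \frac{155584}{665}$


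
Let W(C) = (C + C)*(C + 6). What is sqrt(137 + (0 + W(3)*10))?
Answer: sqrt(677) ≈ 26.019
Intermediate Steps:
W(C) = 2*C*(6 + C) (W(C) = (2*C)*(6 + C) = 2*C*(6 + C))
sqrt(137 + (0 + W(3)*10)) = sqrt(137 + (0 + (2*3*(6 + 3))*10)) = sqrt(137 + (0 + (2*3*9)*10)) = sqrt(137 + (0 + 54*10)) = sqrt(137 + (0 + 540)) = sqrt(137 + 540) = sqrt(677)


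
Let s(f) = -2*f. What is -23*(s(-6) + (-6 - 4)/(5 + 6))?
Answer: -2806/11 ≈ -255.09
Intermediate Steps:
-23*(s(-6) + (-6 - 4)/(5 + 6)) = -23*(-2*(-6) + (-6 - 4)/(5 + 6)) = -23*(12 - 10/11) = -23*122/11 = -2806/11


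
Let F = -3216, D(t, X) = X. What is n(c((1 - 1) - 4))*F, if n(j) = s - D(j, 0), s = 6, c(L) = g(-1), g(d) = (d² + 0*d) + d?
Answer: -19296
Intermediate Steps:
g(d) = d + d² (g(d) = (d² + 0) + d = d² + d = d + d²)
c(L) = 0 (c(L) = -(1 - 1) = -1*0 = 0)
n(j) = 6 (n(j) = 6 - 1*0 = 6 + 0 = 6)
n(c((1 - 1) - 4))*F = 6*(-3216) = -19296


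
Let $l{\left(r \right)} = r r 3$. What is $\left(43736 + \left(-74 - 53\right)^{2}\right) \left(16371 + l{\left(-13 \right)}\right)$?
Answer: $1010401470$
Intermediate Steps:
$l{\left(r \right)} = 3 r^{2}$ ($l{\left(r \right)} = r^{2} \cdot 3 = 3 r^{2}$)
$\left(43736 + \left(-74 - 53\right)^{2}\right) \left(16371 + l{\left(-13 \right)}\right) = \left(43736 + \left(-74 - 53\right)^{2}\right) \left(16371 + 3 \left(-13\right)^{2}\right) = \left(43736 + \left(-127\right)^{2}\right) \left(16371 + 3 \cdot 169\right) = \left(43736 + 16129\right) \left(16371 + 507\right) = 59865 \cdot 16878 = 1010401470$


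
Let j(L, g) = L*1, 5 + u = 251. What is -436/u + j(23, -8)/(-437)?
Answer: -4265/2337 ≈ -1.8250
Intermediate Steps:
u = 246 (u = -5 + 251 = 246)
j(L, g) = L
-436/u + j(23, -8)/(-437) = -436/246 + 23/(-437) = -436*1/246 + 23*(-1/437) = -218/123 - 1/19 = -4265/2337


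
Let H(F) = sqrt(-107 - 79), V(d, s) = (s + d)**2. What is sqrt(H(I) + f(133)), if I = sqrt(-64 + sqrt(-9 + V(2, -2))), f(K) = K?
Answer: sqrt(133 + I*sqrt(186)) ≈ 11.548 + 0.59052*I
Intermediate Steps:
V(d, s) = (d + s)**2
I = sqrt(-64 + 3*I) (I = sqrt(-64 + sqrt(-9 + (2 - 2)**2)) = sqrt(-64 + sqrt(-9 + 0**2)) = sqrt(-64 + sqrt(-9 + 0)) = sqrt(-64 + sqrt(-9)) = sqrt(-64 + 3*I) ≈ 0.1874 + 8.0022*I)
H(F) = I*sqrt(186) (H(F) = sqrt(-186) = I*sqrt(186))
sqrt(H(I) + f(133)) = sqrt(I*sqrt(186) + 133) = sqrt(133 + I*sqrt(186))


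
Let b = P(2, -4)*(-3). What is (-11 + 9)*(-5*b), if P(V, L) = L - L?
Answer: 0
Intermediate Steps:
P(V, L) = 0
b = 0 (b = 0*(-3) = 0)
(-11 + 9)*(-5*b) = (-11 + 9)*(-5*0) = -2*0 = 0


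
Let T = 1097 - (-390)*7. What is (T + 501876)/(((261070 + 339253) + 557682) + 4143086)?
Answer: 505703/5301091 ≈ 0.095396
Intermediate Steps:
T = 3827 (T = 1097 - 390*(-7) = 1097 + 2730 = 3827)
(T + 501876)/(((261070 + 339253) + 557682) + 4143086) = (3827 + 501876)/(((261070 + 339253) + 557682) + 4143086) = 505703/((600323 + 557682) + 4143086) = 505703/(1158005 + 4143086) = 505703/5301091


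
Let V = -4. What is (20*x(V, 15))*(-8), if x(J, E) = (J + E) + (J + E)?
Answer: -3520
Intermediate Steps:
x(J, E) = 2*E + 2*J (x(J, E) = (E + J) + (E + J) = 2*E + 2*J)
(20*x(V, 15))*(-8) = (20*(2*15 + 2*(-4)))*(-8) = (20*(30 - 8))*(-8) = (20*22)*(-8) = 440*(-8) = -3520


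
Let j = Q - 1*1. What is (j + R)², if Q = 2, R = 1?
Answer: 4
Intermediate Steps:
j = 1 (j = 2 - 1*1 = 2 - 1 = 1)
(j + R)² = (1 + 1)² = 2² = 4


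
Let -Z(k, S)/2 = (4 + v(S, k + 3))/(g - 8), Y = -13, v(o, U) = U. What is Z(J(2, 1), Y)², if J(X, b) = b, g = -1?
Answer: 256/81 ≈ 3.1605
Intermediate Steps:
Z(k, S) = 14/9 + 2*k/9 (Z(k, S) = -2*(4 + (k + 3))/(-1 - 8) = -2*(4 + (3 + k))/(-9) = -2*(7 + k)*(-1)/9 = -2*(-7/9 - k/9) = 14/9 + 2*k/9)
Z(J(2, 1), Y)² = (14/9 + (2/9)*1)² = (14/9 + 2/9)² = (16/9)² = 256/81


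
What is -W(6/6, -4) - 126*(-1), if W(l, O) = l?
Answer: 125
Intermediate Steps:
-W(6/6, -4) - 126*(-1) = -6/6 - 126*(-1) = -6/6 + 126 = -1*1 + 126 = -1 + 126 = 125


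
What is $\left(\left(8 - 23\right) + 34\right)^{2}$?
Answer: $361$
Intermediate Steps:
$\left(\left(8 - 23\right) + 34\right)^{2} = \left(-15 + 34\right)^{2} = 19^{2} = 361$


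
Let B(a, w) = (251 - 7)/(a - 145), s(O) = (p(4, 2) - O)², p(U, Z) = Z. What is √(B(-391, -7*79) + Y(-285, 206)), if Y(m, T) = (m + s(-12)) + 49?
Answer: I*√726414/134 ≈ 6.3604*I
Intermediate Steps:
s(O) = (2 - O)²
B(a, w) = 244/(-145 + a)
Y(m, T) = 245 + m (Y(m, T) = (m + (-2 - 12)²) + 49 = (m + (-14)²) + 49 = (m + 196) + 49 = (196 + m) + 49 = 245 + m)
√(B(-391, -7*79) + Y(-285, 206)) = √(244/(-145 - 391) + (245 - 285)) = √(244/(-536) - 40) = √(244*(-1/536) - 40) = √(-61/134 - 40) = √(-5421/134) = I*√726414/134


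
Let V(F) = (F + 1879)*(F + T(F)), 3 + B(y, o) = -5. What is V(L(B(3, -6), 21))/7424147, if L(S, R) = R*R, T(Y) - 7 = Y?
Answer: 2062480/7424147 ≈ 0.27781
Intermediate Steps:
T(Y) = 7 + Y
B(y, o) = -8 (B(y, o) = -3 - 5 = -8)
L(S, R) = R²
V(F) = (7 + 2*F)*(1879 + F) (V(F) = (F + 1879)*(F + (7 + F)) = (1879 + F)*(7 + 2*F) = (7 + 2*F)*(1879 + F))
V(L(B(3, -6), 21))/7424147 = (13153 + 2*(21²)² + 3765*21²)/7424147 = (13153 + 2*441² + 3765*441)*(1/7424147) = (13153 + 2*194481 + 1660365)*(1/7424147) = (13153 + 388962 + 1660365)*(1/7424147) = 2062480*(1/7424147) = 2062480/7424147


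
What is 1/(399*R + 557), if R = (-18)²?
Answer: 1/129833 ≈ 7.7022e-6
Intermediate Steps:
R = 324
1/(399*R + 557) = 1/(399*324 + 557) = 1/(129276 + 557) = 1/129833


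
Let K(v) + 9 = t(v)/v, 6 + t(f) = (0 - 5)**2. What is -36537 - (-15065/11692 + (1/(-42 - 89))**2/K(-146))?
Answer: -9771902311523375/267461667196 ≈ -36536.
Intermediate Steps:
t(f) = 19 (t(f) = -6 + (0 - 5)**2 = -6 + (-5)**2 = -6 + 25 = 19)
K(v) = -9 + 19/v
-36537 - (-15065/11692 + (1/(-42 - 89))**2/K(-146)) = -36537 - (-15065/11692 + (1/(-42 - 89))**2/(-9 + 19/(-146))) = -36537 - (-15065*1/11692 + (1/(-131))**2/(-9 + 19*(-1/146))) = -36537 - (-15065/11692 + (-1/131)**2/(-9 - 19/146)) = -36537 - (-15065/11692 + 1/(17161*(-1333/146))) = -36537 - (-15065/11692 + (1/17161)*(-146/1333)) = -36537 - (-15065/11692 - 146/22875613) = -36537 - 1*(-344622816877/267461667196) = -36537 + 344622816877/267461667196 = -9771902311523375/267461667196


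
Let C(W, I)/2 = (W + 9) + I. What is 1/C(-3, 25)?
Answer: 1/62 ≈ 0.016129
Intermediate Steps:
C(W, I) = 18 + 2*I + 2*W (C(W, I) = 2*((W + 9) + I) = 2*((9 + W) + I) = 2*(9 + I + W) = 18 + 2*I + 2*W)
1/C(-3, 25) = 1/(18 + 2*25 + 2*(-3)) = 1/(18 + 50 - 6) = 1/62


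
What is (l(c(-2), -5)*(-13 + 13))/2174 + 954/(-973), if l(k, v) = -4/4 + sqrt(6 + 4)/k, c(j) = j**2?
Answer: -954/973 ≈ -0.98047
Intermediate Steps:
l(k, v) = -1 + sqrt(10)/k (l(k, v) = -4*1/4 + sqrt(10)/k = -1 + sqrt(10)/k)
(l(c(-2), -5)*(-13 + 13))/2174 + 954/(-973) = (((sqrt(10) - 1*(-2)**2)/((-2)**2))*(-13 + 13))/2174 + 954/(-973) = (((sqrt(10) - 1*4)/4)*0)*(1/2174) + 954*(-1/973) = (((sqrt(10) - 4)/4)*0)*(1/2174) - 954/973 = (((-4 + sqrt(10))/4)*0)*(1/2174) - 954/973 = ((-1 + sqrt(10)/4)*0)*(1/2174) - 954/973 = 0*(1/2174) - 954/973 = 0 - 954/973 = -954/973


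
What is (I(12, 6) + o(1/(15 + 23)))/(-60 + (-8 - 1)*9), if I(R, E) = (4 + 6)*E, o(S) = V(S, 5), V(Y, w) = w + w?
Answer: -70/141 ≈ -0.49645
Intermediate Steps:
V(Y, w) = 2*w
o(S) = 10 (o(S) = 2*5 = 10)
I(R, E) = 10*E
(I(12, 6) + o(1/(15 + 23)))/(-60 + (-8 - 1)*9) = (10*6 + 10)/(-60 + (-8 - 1)*9) = (60 + 10)/(-60 - 9*9) = 70/(-60 - 81) = 70/(-141) = 70*(-1/141) = -70/141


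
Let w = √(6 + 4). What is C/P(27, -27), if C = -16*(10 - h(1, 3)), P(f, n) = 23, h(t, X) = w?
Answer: -160/23 + 16*√10/23 ≈ -4.7567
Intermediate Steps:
w = √10 ≈ 3.1623
h(t, X) = √10
C = -160 + 16*√10 (C = -16*(10 - √10) = -160 + 16*√10 ≈ -109.40)
C/P(27, -27) = (-160 + 16*√10)/23 = (-160 + 16*√10)*(1/23) = -160/23 + 16*√10/23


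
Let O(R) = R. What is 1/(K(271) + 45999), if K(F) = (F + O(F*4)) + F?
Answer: 1/47625 ≈ 2.0997e-5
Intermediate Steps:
K(F) = 6*F (K(F) = (F + F*4) + F = (F + 4*F) + F = 5*F + F = 6*F)
1/(K(271) + 45999) = 1/(6*271 + 45999) = 1/(1626 + 45999) = 1/47625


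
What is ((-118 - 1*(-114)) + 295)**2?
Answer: 84681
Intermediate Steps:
((-118 - 1*(-114)) + 295)**2 = ((-118 + 114) + 295)**2 = (-4 + 295)**2 = 291**2 = 84681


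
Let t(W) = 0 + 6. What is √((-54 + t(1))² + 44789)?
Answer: √47093 ≈ 217.01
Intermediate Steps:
t(W) = 6
√((-54 + t(1))² + 44789) = √((-54 + 6)² + 44789) = √((-48)² + 44789) = √(2304 + 44789) = √47093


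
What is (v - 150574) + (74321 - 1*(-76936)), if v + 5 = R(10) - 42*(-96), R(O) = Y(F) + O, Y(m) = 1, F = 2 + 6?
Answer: 4721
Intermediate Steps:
F = 8
R(O) = 1 + O
v = 4038 (v = -5 + ((1 + 10) - 42*(-96)) = -5 + (11 + 4032) = -5 + 4043 = 4038)
(v - 150574) + (74321 - 1*(-76936)) = (4038 - 150574) + (74321 - 1*(-76936)) = -146536 + (74321 + 76936) = -146536 + 151257 = 4721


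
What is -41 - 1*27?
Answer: -68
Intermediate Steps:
-41 - 1*27 = -41 - 27 = -68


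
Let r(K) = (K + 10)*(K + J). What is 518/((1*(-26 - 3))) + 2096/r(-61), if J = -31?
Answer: -592418/34017 ≈ -17.415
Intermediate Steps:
r(K) = (-31 + K)*(10 + K) (r(K) = (K + 10)*(K - 31) = (10 + K)*(-31 + K) = (-31 + K)*(10 + K))
518/((1*(-26 - 3))) + 2096/r(-61) = 518/((1*(-26 - 3))) + 2096/(-310 + (-61)² - 21*(-61)) = 518/((1*(-29))) + 2096/(-310 + 3721 + 1281) = 518/(-29) + 2096/4692 = 518*(-1/29) + 2096*(1/4692) = -518/29 + 524/1173 = -592418/34017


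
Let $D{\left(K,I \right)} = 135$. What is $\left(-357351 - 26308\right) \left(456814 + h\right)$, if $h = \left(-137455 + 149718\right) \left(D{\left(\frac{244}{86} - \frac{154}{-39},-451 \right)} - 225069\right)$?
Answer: $1058096543041652$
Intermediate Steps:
$h = -2758365642$ ($h = \left(-137455 + 149718\right) \left(135 - 225069\right) = 12263 \left(-224934\right) = -2758365642$)
$\left(-357351 - 26308\right) \left(456814 + h\right) = \left(-357351 - 26308\right) \left(456814 - 2758365642\right) = \left(-383659\right) \left(-2757908828\right) = 1058096543041652$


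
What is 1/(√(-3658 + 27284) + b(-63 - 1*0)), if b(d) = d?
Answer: 63/19657 + √23626/19657 ≈ 0.011024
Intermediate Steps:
1/(√(-3658 + 27284) + b(-63 - 1*0)) = 1/(√(-3658 + 27284) + (-63 - 1*0)) = 1/(√23626 + (-63 + 0)) = 1/(√23626 - 63) = 1/(-63 + √23626)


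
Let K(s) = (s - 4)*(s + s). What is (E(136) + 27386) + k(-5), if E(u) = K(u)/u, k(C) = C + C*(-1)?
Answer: 27650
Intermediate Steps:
k(C) = 0 (k(C) = C - C = 0)
K(s) = 2*s*(-4 + s) (K(s) = (-4 + s)*(2*s) = 2*s*(-4 + s))
E(u) = -8 + 2*u (E(u) = (2*u*(-4 + u))/u = -8 + 2*u)
(E(136) + 27386) + k(-5) = ((-8 + 2*136) + 27386) + 0 = ((-8 + 272) + 27386) + 0 = (264 + 27386) + 0 = 27650 + 0 = 27650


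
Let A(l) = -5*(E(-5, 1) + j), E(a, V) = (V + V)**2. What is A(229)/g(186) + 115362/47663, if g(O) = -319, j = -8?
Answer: 296258/125657 ≈ 2.3577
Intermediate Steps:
E(a, V) = 4*V**2 (E(a, V) = (2*V)**2 = 4*V**2)
A(l) = 20 (A(l) = -5*(4*1**2 - 8) = -5*(4*1 - 8) = -5*(4 - 8) = -5*(-4) = 20)
A(229)/g(186) + 115362/47663 = 20/(-319) + 115362/47663 = 20*(-1/319) + 115362*(1/47663) = -20/319 + 115362/47663 = 296258/125657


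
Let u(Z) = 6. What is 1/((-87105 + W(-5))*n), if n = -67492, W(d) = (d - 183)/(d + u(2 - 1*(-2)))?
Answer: 1/5891579156 ≈ 1.6973e-10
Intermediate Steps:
W(d) = (-183 + d)/(6 + d) (W(d) = (d - 183)/(d + 6) = (-183 + d)/(6 + d))
1/((-87105 + W(-5))*n) = 1/(-87105 + (-183 - 5)/(6 - 5)*(-67492)) = -1/67492/(-87105 - 188/1) = -1/67492/(-87105 + 1*(-188)) = -1/67492/(-87105 - 188) = -1/67492/(-87293) = -1/87293*(-1/67492) = 1/5891579156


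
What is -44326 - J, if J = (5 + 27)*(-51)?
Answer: -42694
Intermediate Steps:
J = -1632 (J = 32*(-51) = -1632)
-44326 - J = -44326 - 1*(-1632) = -44326 + 1632 = -42694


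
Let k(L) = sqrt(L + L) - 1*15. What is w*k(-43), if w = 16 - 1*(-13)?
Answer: -435 + 29*I*sqrt(86) ≈ -435.0 + 268.94*I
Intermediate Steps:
w = 29 (w = 16 + 13 = 29)
k(L) = -15 + sqrt(2)*sqrt(L) (k(L) = sqrt(2*L) - 15 = sqrt(2)*sqrt(L) - 15 = -15 + sqrt(2)*sqrt(L))
w*k(-43) = 29*(-15 + sqrt(2)*sqrt(-43)) = 29*(-15 + sqrt(2)*(I*sqrt(43))) = 29*(-15 + I*sqrt(86)) = -435 + 29*I*sqrt(86)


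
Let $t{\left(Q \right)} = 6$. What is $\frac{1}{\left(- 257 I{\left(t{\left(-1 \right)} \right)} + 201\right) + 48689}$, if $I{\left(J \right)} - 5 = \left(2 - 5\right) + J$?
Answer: $\frac{1}{46834} \approx 2.1352 \cdot 10^{-5}$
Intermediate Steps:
$I{\left(J \right)} = 2 + J$ ($I{\left(J \right)} = 5 + \left(\left(2 - 5\right) + J\right) = 5 + \left(-3 + J\right) = 2 + J$)
$\frac{1}{\left(- 257 I{\left(t{\left(-1 \right)} \right)} + 201\right) + 48689} = \frac{1}{\left(- 257 \left(2 + 6\right) + 201\right) + 48689} = \frac{1}{\left(\left(-257\right) 8 + 201\right) + 48689} = \frac{1}{\left(-2056 + 201\right) + 48689} = \frac{1}{-1855 + 48689} = \frac{1}{46834}$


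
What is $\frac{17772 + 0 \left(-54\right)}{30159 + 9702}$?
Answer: $\frac{5924}{13287} \approx 0.44585$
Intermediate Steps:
$\frac{17772 + 0 \left(-54\right)}{30159 + 9702} = \frac{17772 + 0}{39861} = 17772 \cdot \frac{1}{39861} = \frac{5924}{13287}$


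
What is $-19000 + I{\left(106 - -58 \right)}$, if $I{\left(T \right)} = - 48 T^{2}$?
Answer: $-1310008$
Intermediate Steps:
$-19000 + I{\left(106 - -58 \right)} = -19000 - 48 \left(106 - -58\right)^{2} = -19000 - 48 \left(106 + 58\right)^{2} = -19000 - 48 \cdot 164^{2} = -19000 - 1291008 = -1310008$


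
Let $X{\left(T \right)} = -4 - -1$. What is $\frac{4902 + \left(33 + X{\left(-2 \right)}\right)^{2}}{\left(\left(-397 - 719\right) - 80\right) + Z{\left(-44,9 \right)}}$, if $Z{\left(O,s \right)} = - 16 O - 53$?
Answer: $- \frac{5802}{545} \approx -10.646$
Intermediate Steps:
$Z{\left(O,s \right)} = -53 - 16 O$
$X{\left(T \right)} = -3$ ($X{\left(T \right)} = -4 + 1 = -3$)
$\frac{4902 + \left(33 + X{\left(-2 \right)}\right)^{2}}{\left(\left(-397 - 719\right) - 80\right) + Z{\left(-44,9 \right)}} = \frac{4902 + \left(33 - 3\right)^{2}}{\left(\left(-397 - 719\right) - 80\right) - -651} = \frac{4902 + 30^{2}}{\left(-1116 - 80\right) + \left(-53 + 704\right)} = \frac{4902 + 900}{-1196 + 651} = \frac{5802}{-545} = 5802 \left(- \frac{1}{545}\right) = - \frac{5802}{545}$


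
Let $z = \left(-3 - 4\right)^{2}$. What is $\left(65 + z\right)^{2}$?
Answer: $12996$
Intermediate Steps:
$z = 49$ ($z = \left(-7\right)^{2} = 49$)
$\left(65 + z\right)^{2} = \left(65 + 49\right)^{2} = 114^{2} = 12996$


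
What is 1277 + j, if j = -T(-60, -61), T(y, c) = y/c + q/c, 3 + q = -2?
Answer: 77832/61 ≈ 1275.9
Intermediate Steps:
q = -5 (q = -3 - 2 = -5)
T(y, c) = -5/c + y/c (T(y, c) = y/c - 5/c = -5/c + y/c)
j = -65/61 (j = -(-5 - 60)/(-61) = -(-1)*(-65)/61 = -1*65/61 = -65/61 ≈ -1.0656)
1277 + j = 1277 - 65/61 = 77832/61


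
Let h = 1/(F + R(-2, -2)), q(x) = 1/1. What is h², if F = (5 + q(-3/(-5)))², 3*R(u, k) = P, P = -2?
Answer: 9/11236 ≈ 0.00080100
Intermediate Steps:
q(x) = 1
R(u, k) = -⅔ (R(u, k) = (⅓)*(-2) = -⅔)
F = 36 (F = (5 + 1)² = 6² = 36)
h = 3/106 (h = 1/(36 - ⅔) = 1/(106/3) = 3/106 ≈ 0.028302)
h² = (3/106)² = 9/11236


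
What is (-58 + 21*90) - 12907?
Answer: -11075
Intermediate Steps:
(-58 + 21*90) - 12907 = (-58 + 1890) - 12907 = 1832 - 12907 = -11075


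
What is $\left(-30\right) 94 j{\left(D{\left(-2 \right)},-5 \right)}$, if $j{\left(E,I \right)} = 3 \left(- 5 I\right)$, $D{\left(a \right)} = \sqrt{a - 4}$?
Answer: $-211500$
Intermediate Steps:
$D{\left(a \right)} = \sqrt{-4 + a}$
$j{\left(E,I \right)} = - 15 I$
$\left(-30\right) 94 j{\left(D{\left(-2 \right)},-5 \right)} = \left(-30\right) 94 \left(\left(-15\right) \left(-5\right)\right) = \left(-2820\right) 75 = -211500$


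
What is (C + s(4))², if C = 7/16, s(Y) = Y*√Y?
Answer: 18225/256 ≈ 71.191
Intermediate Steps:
s(Y) = Y^(3/2)
C = 7/16 (C = 7*(1/16) = 7/16 ≈ 0.43750)
(C + s(4))² = (7/16 + 4^(3/2))² = (7/16 + 8)² = (135/16)² = 18225/256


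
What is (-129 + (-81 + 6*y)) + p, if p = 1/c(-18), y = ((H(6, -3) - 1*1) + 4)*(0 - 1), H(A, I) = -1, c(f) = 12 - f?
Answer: -6659/30 ≈ -221.97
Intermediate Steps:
y = -2 (y = ((-1 - 1*1) + 4)*(0 - 1) = ((-1 - 1) + 4)*(-1) = (-2 + 4)*(-1) = 2*(-1) = -2)
p = 1/30 (p = 1/(12 - 1*(-18)) = 1/(12 + 18) = 1/30 ≈ 0.033333)
(-129 + (-81 + 6*y)) + p = (-129 + (-81 + 6*(-2))) + 1/30 = (-129 + (-81 - 12)) + 1/30 = (-129 - 93) + 1/30 = -222 + 1/30 = -6659/30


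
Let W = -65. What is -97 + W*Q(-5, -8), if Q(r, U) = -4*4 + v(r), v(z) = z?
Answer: 1268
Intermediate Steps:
Q(r, U) = -16 + r (Q(r, U) = -4*4 + r = -16 + r)
-97 + W*Q(-5, -8) = -97 - 65*(-16 - 5) = -97 - 65*(-21) = -97 + 1365 = 1268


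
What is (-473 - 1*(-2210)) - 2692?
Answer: -955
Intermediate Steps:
(-473 - 1*(-2210)) - 2692 = (-473 + 2210) - 2692 = 1737 - 2692 = -955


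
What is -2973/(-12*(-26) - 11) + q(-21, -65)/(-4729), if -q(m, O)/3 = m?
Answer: -14078280/1423429 ≈ -9.8904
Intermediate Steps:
q(m, O) = -3*m
-2973/(-12*(-26) - 11) + q(-21, -65)/(-4729) = -2973/(-12*(-26) - 11) - 3*(-21)/(-4729) = -2973/(312 - 11) + 63*(-1/4729) = -2973/301 - 63/4729 = -14078280/1423429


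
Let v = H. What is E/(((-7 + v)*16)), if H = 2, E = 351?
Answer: -351/80 ≈ -4.3875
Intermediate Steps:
v = 2
E/(((-7 + v)*16)) = 351/(((-7 + 2)*16)) = 351/((-5*16)) = 351/(-80) = 351*(-1/80) = -351/80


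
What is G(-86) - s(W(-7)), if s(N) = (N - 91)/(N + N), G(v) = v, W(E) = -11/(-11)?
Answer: -41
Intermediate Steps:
W(E) = 1 (W(E) = -11*(-1/11) = 1)
s(N) = (-91 + N)/(2*N) (s(N) = (-91 + N)/((2*N)) = (-91 + N)*(1/(2*N)) = (-91 + N)/(2*N))
G(-86) - s(W(-7)) = -86 - (-91 + 1)/(2*1) = -86 - (-90)/2 = -86 - 1*(-45) = -86 + 45 = -41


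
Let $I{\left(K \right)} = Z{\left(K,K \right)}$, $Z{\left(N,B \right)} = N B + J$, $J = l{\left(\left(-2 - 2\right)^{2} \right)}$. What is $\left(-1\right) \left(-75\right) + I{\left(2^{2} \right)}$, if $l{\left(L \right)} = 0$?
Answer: $91$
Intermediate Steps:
$J = 0$
$Z{\left(N,B \right)} = B N$ ($Z{\left(N,B \right)} = N B + 0 = B N + 0 = B N$)
$I{\left(K \right)} = K^{2}$ ($I{\left(K \right)} = K K = K^{2}$)
$\left(-1\right) \left(-75\right) + I{\left(2^{2} \right)} = \left(-1\right) \left(-75\right) + \left(2^{2}\right)^{2} = 75 + 4^{2} = 75 + 16 = 91$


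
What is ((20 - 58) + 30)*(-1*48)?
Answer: 384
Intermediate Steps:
((20 - 58) + 30)*(-1*48) = (-38 + 30)*(-48) = -8*(-48) = 384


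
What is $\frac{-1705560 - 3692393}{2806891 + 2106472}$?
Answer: $- \frac{5397953}{4913363} \approx -1.0986$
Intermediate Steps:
$\frac{-1705560 - 3692393}{2806891 + 2106472} = \frac{-1705560 - 3692393}{4913363} = \left(-1705560 - 3692393\right) \frac{1}{4913363} = \left(-5397953\right) \frac{1}{4913363} = - \frac{5397953}{4913363}$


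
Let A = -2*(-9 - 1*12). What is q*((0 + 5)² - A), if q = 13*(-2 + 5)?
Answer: -663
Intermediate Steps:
A = 42 (A = -2*(-9 - 12) = -2*(-21) = 42)
q = 39 (q = 13*3 = 39)
q*((0 + 5)² - A) = 39*((0 + 5)² - 1*42) = 39*(5² - 42) = 39*(25 - 42) = 39*(-17) = -663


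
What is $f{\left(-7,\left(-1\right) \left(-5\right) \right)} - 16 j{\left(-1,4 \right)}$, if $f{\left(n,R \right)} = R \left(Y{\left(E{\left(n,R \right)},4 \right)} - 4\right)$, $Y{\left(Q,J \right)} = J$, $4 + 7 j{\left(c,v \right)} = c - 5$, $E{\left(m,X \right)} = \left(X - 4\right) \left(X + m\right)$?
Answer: $\frac{160}{7} \approx 22.857$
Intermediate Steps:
$E{\left(m,X \right)} = \left(-4 + X\right) \left(X + m\right)$
$j{\left(c,v \right)} = - \frac{9}{7} + \frac{c}{7}$ ($j{\left(c,v \right)} = - \frac{4}{7} + \frac{c - 5}{7} = - \frac{4}{7} + \frac{-5 + c}{7} = - \frac{4}{7} + \left(- \frac{5}{7} + \frac{c}{7}\right) = - \frac{9}{7} + \frac{c}{7}$)
$f{\left(n,R \right)} = 0$ ($f{\left(n,R \right)} = R \left(4 - 4\right) = R 0 = 0$)
$f{\left(-7,\left(-1\right) \left(-5\right) \right)} - 16 j{\left(-1,4 \right)} = 0 - 16 \left(- \frac{9}{7} + \frac{1}{7} \left(-1\right)\right) = 0 - 16 \left(- \frac{9}{7} - \frac{1}{7}\right) = 0 - - \frac{160}{7} = 0 + \frac{160}{7} = \frac{160}{7}$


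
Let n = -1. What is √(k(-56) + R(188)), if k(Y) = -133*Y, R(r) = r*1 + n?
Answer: √7635 ≈ 87.379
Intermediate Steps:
R(r) = -1 + r (R(r) = r*1 - 1 = r - 1 = -1 + r)
√(k(-56) + R(188)) = √(-133*(-56) + (-1 + 188)) = √(7448 + 187) = √7635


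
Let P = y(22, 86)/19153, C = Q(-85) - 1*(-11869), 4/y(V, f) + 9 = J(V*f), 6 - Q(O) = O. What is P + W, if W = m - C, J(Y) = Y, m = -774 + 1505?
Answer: -404974996667/36065099 ≈ -11229.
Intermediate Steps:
Q(O) = 6 - O
m = 731
y(V, f) = 4/(-9 + V*f)
C = 11960 (C = (6 - 1*(-85)) - 1*(-11869) = (6 + 85) + 11869 = 91 + 11869 = 11960)
P = 4/36065099 (P = (4/(-9 + 22*86))/19153 = (4/(-9 + 1892))*(1/19153) = (4/1883)*(1/19153) = 4/36065099 ≈ 1.1091e-7)
W = -11229 (W = 731 - 1*11960 = 731 - 11960 = -11229)
P + W = 4/36065099 - 11229 = -404974996667/36065099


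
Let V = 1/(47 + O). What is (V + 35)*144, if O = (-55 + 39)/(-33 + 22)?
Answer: 2687904/533 ≈ 5043.0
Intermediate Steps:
O = 16/11 (O = -16/(-11) = -16*(-1/11) = 16/11 ≈ 1.4545)
V = 11/533 (V = 1/(47 + 16/11) = 1/(533/11) = 11/533 ≈ 0.020638)
(V + 35)*144 = (11/533 + 35)*144 = (18666/533)*144 = 2687904/533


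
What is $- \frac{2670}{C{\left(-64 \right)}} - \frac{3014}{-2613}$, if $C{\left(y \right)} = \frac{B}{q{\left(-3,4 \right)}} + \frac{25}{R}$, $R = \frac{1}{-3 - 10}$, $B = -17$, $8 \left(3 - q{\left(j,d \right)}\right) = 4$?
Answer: $\frac{13294592}{1444989} \approx 9.2005$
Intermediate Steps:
$q{\left(j,d \right)} = \frac{5}{2}$ ($q{\left(j,d \right)} = 3 - \frac{1}{2} = \frac{5}{2}$)
$R = - \frac{1}{13}$ ($R = \frac{1}{-13} = - \frac{1}{13} \approx -0.076923$)
$C{\left(y \right)} = - \frac{1659}{5}$ ($C{\left(y \right)} = - \frac{17}{\frac{5}{2}} + \frac{25}{- \frac{1}{13}} = \left(-17\right) \frac{2}{5} + 25 \left(-13\right) = - \frac{34}{5} - 325 = - \frac{1659}{5}$)
$- \frac{2670}{C{\left(-64 \right)}} - \frac{3014}{-2613} = - \frac{2670}{- \frac{1659}{5}} - \frac{3014}{-2613} = \left(-2670\right) \left(- \frac{5}{1659}\right) - - \frac{3014}{2613} = \frac{4450}{553} + \frac{3014}{2613} = \frac{13294592}{1444989}$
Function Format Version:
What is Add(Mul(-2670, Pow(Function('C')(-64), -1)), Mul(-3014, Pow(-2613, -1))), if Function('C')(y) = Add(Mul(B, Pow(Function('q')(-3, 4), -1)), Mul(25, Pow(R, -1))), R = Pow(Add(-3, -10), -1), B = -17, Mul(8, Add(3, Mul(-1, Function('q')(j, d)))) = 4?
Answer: Rational(13294592, 1444989) ≈ 9.2005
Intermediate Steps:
Function('q')(j, d) = Rational(5, 2) (Function('q')(j, d) = Add(3, Mul(Rational(-1, 8), 4)) = Add(3, Rational(-1, 2)) = Rational(5, 2))
R = Rational(-1, 13) (R = Pow(-13, -1) = Rational(-1, 13) ≈ -0.076923)
Function('C')(y) = Rational(-1659, 5) (Function('C')(y) = Add(Mul(-17, Pow(Rational(5, 2), -1)), Mul(25, Pow(Rational(-1, 13), -1))) = Add(Mul(-17, Rational(2, 5)), Mul(25, -13)) = Add(Rational(-34, 5), -325) = Rational(-1659, 5))
Add(Mul(-2670, Pow(Function('C')(-64), -1)), Mul(-3014, Pow(-2613, -1))) = Add(Mul(-2670, Pow(Rational(-1659, 5), -1)), Mul(-3014, Pow(-2613, -1))) = Add(Mul(-2670, Rational(-5, 1659)), Mul(-3014, Rational(-1, 2613))) = Add(Rational(4450, 553), Rational(3014, 2613)) = Rational(13294592, 1444989)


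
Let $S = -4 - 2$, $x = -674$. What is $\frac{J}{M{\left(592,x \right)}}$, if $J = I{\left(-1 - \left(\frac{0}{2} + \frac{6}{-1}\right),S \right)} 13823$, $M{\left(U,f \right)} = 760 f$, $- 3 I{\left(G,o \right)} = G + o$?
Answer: $- \frac{13823}{1536720} \approx -0.0089951$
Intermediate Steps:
$S = -6$
$I{\left(G,o \right)} = - \frac{G}{3} - \frac{o}{3}$ ($I{\left(G,o \right)} = - \frac{G + o}{3} = - \frac{G}{3} - \frac{o}{3}$)
$J = \frac{13823}{3}$ ($J = \left(- \frac{-1 - \left(\frac{0}{2} + \frac{6}{-1}\right)}{3} - -2\right) 13823 = \left(- \frac{-1 - \left(0 \cdot \frac{1}{2} + 6 \left(-1\right)\right)}{3} + 2\right) 13823 = \left(- \frac{-1 - \left(0 - 6\right)}{3} + 2\right) 13823 = \left(- \frac{-1 - -6}{3} + 2\right) 13823 = \left(- \frac{-1 + 6}{3} + 2\right) 13823 = \left(\left(- \frac{1}{3}\right) 5 + 2\right) 13823 = \left(- \frac{5}{3} + 2\right) 13823 = \frac{1}{3} \cdot 13823 = \frac{13823}{3} \approx 4607.7$)
$\frac{J}{M{\left(592,x \right)}} = \frac{13823}{3 \cdot 760 \left(-674\right)} = \frac{13823}{3 \left(-512240\right)} = \frac{13823}{3} \left(- \frac{1}{512240}\right) = - \frac{13823}{1536720}$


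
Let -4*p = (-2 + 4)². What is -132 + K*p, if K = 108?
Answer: -240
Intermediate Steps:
p = -1 (p = -(-2 + 4)²/4 = -¼*2² = -¼*4 = -1)
-132 + K*p = -132 + 108*(-1) = -132 - 108 = -240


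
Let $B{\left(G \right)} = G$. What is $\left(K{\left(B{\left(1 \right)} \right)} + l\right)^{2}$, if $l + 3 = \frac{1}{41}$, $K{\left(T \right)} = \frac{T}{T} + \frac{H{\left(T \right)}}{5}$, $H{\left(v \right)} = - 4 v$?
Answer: $\frac{323761}{42025} \approx 7.704$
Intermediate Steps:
$K{\left(T \right)} = 1 - \frac{4 T}{5}$ ($K{\left(T \right)} = \frac{T}{T} + \frac{\left(-4\right) T}{5} = 1 + - 4 T \frac{1}{5} = 1 - \frac{4 T}{5}$)
$l = - \frac{122}{41}$ ($l = -3 + \frac{1}{41} = - \frac{122}{41} \approx -2.9756$)
$\left(K{\left(B{\left(1 \right)} \right)} + l\right)^{2} = \left(\left(1 - \frac{4}{5}\right) - \frac{122}{41}\right)^{2} = \left(\frac{1}{5} - \frac{122}{41}\right)^{2} = \left(- \frac{569}{205}\right)^{2} = \frac{323761}{42025}$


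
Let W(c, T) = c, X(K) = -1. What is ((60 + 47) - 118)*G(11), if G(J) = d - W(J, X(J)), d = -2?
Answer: 143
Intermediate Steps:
G(J) = -2 - J
((60 + 47) - 118)*G(11) = ((60 + 47) - 118)*(-2 - 1*11) = (107 - 118)*(-2 - 11) = -11*(-13) = 143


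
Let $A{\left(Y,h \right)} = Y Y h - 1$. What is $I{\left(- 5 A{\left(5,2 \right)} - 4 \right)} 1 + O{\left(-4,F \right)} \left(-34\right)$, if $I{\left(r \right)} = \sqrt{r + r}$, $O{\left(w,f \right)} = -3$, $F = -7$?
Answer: $102 + i \sqrt{498} \approx 102.0 + 22.316 i$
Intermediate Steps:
$A{\left(Y,h \right)} = -1 + h Y^{2}$ ($A{\left(Y,h \right)} = Y^{2} h - 1 = h Y^{2} - 1 = -1 + h Y^{2}$)
$I{\left(r \right)} = \sqrt{2} \sqrt{r}$ ($I{\left(r \right)} = \sqrt{2 r} = \sqrt{2} \sqrt{r}$)
$I{\left(- 5 A{\left(5,2 \right)} - 4 \right)} 1 + O{\left(-4,F \right)} \left(-34\right) = \sqrt{2} \sqrt{- 5 \left(-1 + 2 \cdot 5^{2}\right) - 4} \cdot 1 - -102 = \sqrt{2} \sqrt{- 5 \left(-1 + 2 \cdot 25\right) - 4} \cdot 1 + 102 = \sqrt{2} \sqrt{- 5 \left(-1 + 50\right) - 4} \cdot 1 + 102 = \sqrt{2} \sqrt{\left(-5\right) 49 - 4} \cdot 1 + 102 = \sqrt{2} \sqrt{-245 - 4} \cdot 1 + 102 = \sqrt{2} \sqrt{-249} \cdot 1 + 102 = \sqrt{2} i \sqrt{249} \cdot 1 + 102 = i \sqrt{498} \cdot 1 + 102 = i \sqrt{498} + 102 = 102 + i \sqrt{498}$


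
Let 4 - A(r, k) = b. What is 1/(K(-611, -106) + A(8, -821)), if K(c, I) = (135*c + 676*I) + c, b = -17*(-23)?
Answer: -1/155139 ≈ -6.4458e-6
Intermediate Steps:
b = 391
A(r, k) = -387 (A(r, k) = 4 - 1*391 = 4 - 391 = -387)
K(c, I) = 136*c + 676*I
1/(K(-611, -106) + A(8, -821)) = 1/((136*(-611) + 676*(-106)) - 387) = 1/((-83096 - 71656) - 387) = 1/(-154752 - 387) = 1/(-155139) = -1/155139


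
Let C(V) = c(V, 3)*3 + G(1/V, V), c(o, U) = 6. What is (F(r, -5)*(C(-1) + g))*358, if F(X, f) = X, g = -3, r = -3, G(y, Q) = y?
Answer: -15036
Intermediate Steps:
C(V) = 18 + 1/V (C(V) = 6*3 + 1/V = 18 + 1/V)
(F(r, -5)*(C(-1) + g))*358 = -3*((18 + 1/(-1)) - 3)*358 = -3*((18 - 1) - 3)*358 = -3*(17 - 3)*358 = -3*14*358 = -42*358 = -15036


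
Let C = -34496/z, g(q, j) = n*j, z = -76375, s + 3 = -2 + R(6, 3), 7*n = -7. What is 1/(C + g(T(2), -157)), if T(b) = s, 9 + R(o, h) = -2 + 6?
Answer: 76375/12025371 ≈ 0.0063512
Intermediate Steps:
n = -1 (n = (⅐)*(-7) = -1)
R(o, h) = -5 (R(o, h) = -9 + (-2 + 6) = -9 + 4 = -5)
s = -10 (s = -3 + (-2 - 5) = -3 - 7 = -10)
T(b) = -10
g(q, j) = -j
C = 34496/76375 (C = -34496/(-76375) = -34496*(-1/76375) = 34496/76375 ≈ 0.45167)
1/(C + g(T(2), -157)) = 1/(34496/76375 - 1*(-157)) = 1/(34496/76375 + 157) = 1/(12025371/76375) = 76375/12025371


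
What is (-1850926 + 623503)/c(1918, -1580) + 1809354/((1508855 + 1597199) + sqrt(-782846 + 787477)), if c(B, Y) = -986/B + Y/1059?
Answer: 12026167302470883523091067/19655064840516554495 - 1809354*sqrt(4631)/9647571446285 ≈ 6.1186e+5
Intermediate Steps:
c(B, Y) = -986/B + Y/1059 (c(B, Y) = -986/B + Y*(1/1059) = -986/B + Y/1059)
(-1850926 + 623503)/c(1918, -1580) + 1809354/((1508855 + 1597199) + sqrt(-782846 + 787477)) = (-1850926 + 623503)/(-986/1918 + (1/1059)*(-1580)) + 1809354/((1508855 + 1597199) + sqrt(-782846 + 787477)) = -1227423/(-986*1/1918 - 1580/1059) + 1809354/(3106054 + sqrt(4631)) = -1227423/(-493/959 - 1580/1059) + 1809354/(3106054 + sqrt(4631)) = -1227423/(-2037307/1015581) + 1809354/(3106054 + sqrt(4631)) = -1227423*(-1015581/2037307) + 1809354/(3106054 + sqrt(4631)) = 1246547477763/2037307 + 1809354/(3106054 + sqrt(4631))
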